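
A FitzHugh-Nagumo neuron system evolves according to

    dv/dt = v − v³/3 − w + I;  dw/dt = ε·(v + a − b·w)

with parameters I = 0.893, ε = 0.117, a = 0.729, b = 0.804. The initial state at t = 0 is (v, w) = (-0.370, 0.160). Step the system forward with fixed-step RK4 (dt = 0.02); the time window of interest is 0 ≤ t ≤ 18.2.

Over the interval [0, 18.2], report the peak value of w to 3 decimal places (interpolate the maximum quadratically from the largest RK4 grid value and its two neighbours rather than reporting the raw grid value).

t=0.000: state=(-0.370, 0.160)
step 1 (dt=0.02): k1=(0.380, 0.027), k2=(0.383, 0.027), k3=(0.383, 0.027), k4=(0.386, 0.028); state += dt/6·(k1+2k2+2k3+k4)
t=0.020: state=(-0.362, 0.161)
t=0.040: state=(-0.355, 0.161)
t=0.060: state=(-0.347, 0.162)
continuing one RK4 step at a time; state shown every 50 steps (Δt=1):
t=1.000: state=(0.231, 0.215)
t=2.000: state=(1.376, 0.366)
t=3.000: state=(1.837, 0.604)
t=4.000: state=(1.799, 0.835)
t=5.000: state=(1.707, 1.037)
t=6.000: state=(1.610, 1.211)
t=7.000: state=(1.510, 1.358)
t=8.000: state=(1.406, 1.480)
t=9.000: state=(1.295, 1.579)
t=10.000: state=(1.174, 1.657)
t=11.000: state=(1.034, 1.713)
t=12.000: state=(0.857, 1.746)
t=13.000: state=(0.598, 1.753)
t=14.000: state=(0.108, 1.719)
t=15.000: state=(-0.989, 1.603)
t=16.000: state=(-1.841, 1.370)
t=17.000: state=(-1.865, 1.119)
t=18.000: state=(-1.778, 0.896)
t=18.200: state=(-1.760, 0.856)
largest grid value and its neighbours: w(12.700)=1.75420, w(12.720)=1.75421, w(12.740)=1.75421
parabola through these three points peaks at t≈12.729 with w≈1.75421

max w = 1.754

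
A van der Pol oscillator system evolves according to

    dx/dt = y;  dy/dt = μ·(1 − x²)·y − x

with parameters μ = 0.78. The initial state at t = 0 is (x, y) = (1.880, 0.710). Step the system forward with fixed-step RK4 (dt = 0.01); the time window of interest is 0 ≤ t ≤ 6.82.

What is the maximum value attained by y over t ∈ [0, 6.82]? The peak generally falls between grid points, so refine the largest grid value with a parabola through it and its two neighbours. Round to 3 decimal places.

t=0.000: state=(1.880, 0.710)
step 1 (dt=0.01): k1=(0.710, -3.284), k2=(0.694, -3.262), k3=(0.694, -3.262), k4=(0.677, -3.240); state += dt/6·(k1+2k2+2k3+k4)
t=0.010: state=(1.887, 0.677)
t=0.020: state=(1.894, 0.645)
t=0.030: state=(1.900, 0.613)
continuing one RK4 step at a time; state shown every 25 steps (Δt=0.25):
t=0.250: state=(1.967, 0.041)
t=0.500: state=(1.924, -0.353)
t=0.750: state=(1.804, -0.589)
t=1.000: state=(1.635, -0.761)
t=1.250: state=(1.425, -0.923)
t=1.500: state=(1.171, -1.112)
t=1.750: state=(0.864, -1.358)
t=2.000: state=(0.485, -1.686)
t=2.250: state=(0.014, -2.088)
t=2.500: state=(-0.554, -2.421)
t=2.750: state=(-1.160, -2.318)
t=3.000: state=(-1.657, -1.573)
t=3.250: state=(-1.931, -0.644)
t=3.500: state=(-2.003, 0.012)
t=3.750: state=(-1.949, 0.385)
t=4.000: state=(-1.823, 0.607)
t=4.250: state=(-1.650, 0.770)
t=4.500: state=(-1.438, 0.927)
t=4.750: state=(-1.184, 1.113)
t=5.000: state=(-0.877, 1.355)
t=5.250: state=(-0.499, 1.680)
t=5.500: state=(-0.030, 2.082)
t=5.750: state=(0.537, 2.423)
t=6.000: state=(1.145, 2.336)
t=6.250: state=(1.649, 1.601)
t=6.500: state=(1.929, 0.666)
t=6.750: state=(2.005, -0.000)
t=6.820: state=(2.001, -0.129)
largest grid value and its neighbours: y(5.840)=2.46362, y(5.850)=2.46375, y(5.860)=2.46288
parabola through these three points peaks at t≈5.846 with y≈2.46381

max y = 2.464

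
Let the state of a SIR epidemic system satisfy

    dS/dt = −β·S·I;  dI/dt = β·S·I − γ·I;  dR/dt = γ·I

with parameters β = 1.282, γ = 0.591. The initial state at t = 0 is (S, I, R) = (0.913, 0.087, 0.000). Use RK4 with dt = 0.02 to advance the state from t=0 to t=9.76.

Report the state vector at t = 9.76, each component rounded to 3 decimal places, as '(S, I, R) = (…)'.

t=0.000: state=(0.913, 0.087, 0.000)
step 1 (dt=0.02): k1=(-0.102, 0.050, 0.051), k2=(-0.102, 0.051, 0.052), k3=(-0.102, 0.051, 0.052), k4=(-0.103, 0.051, 0.052); state += dt/6·(k1+2k2+2k3+k4)
t=0.020: state=(0.911, 0.088, 0.001)
t=0.040: state=(0.909, 0.089, 0.002)
t=0.060: state=(0.907, 0.090, 0.003)
continuing one RK4 step at a time; state shown every 25 steps (Δt=0.5):
t=0.500: state=(0.856, 0.114, 0.030)
t=1.000: state=(0.788, 0.144, 0.068)
t=1.500: state=(0.712, 0.173, 0.115)
t=2.000: state=(0.632, 0.199, 0.170)
t=2.500: state=(0.553, 0.216, 0.231)
t=3.000: state=(0.480, 0.224, 0.296)
t=3.500: state=(0.416, 0.222, 0.362)
t=4.000: state=(0.362, 0.211, 0.427)
t=4.500: state=(0.318, 0.196, 0.487)
t=5.000: state=(0.282, 0.176, 0.542)
t=5.500: state=(0.253, 0.156, 0.591)
t=6.000: state=(0.231, 0.135, 0.634)
t=6.500: state=(0.213, 0.116, 0.671)
t=7.000: state=(0.199, 0.098, 0.703)
t=7.500: state=(0.188, 0.083, 0.729)
t=8.000: state=(0.179, 0.069, 0.752)
t=8.500: state=(0.172, 0.058, 0.771)
t=9.000: state=(0.166, 0.048, 0.786)
t=9.500: state=(0.161, 0.040, 0.799)
t=9.760: state=(0.159, 0.036, 0.805)

(S, I, R) = (0.159, 0.036, 0.805)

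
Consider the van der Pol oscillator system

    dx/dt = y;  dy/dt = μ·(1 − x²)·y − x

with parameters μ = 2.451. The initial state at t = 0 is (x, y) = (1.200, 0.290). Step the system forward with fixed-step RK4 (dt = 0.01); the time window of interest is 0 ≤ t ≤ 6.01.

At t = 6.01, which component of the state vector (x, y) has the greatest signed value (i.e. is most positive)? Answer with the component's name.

t=0.000: state=(1.200, 0.290)
step 1 (dt=0.01): k1=(0.290, -1.513), k2=(0.282, -1.508), k3=(0.282, -1.508), k4=(0.275, -1.504); state += dt/6·(k1+2k2+2k3+k4)
t=0.010: state=(1.203, 0.275)
t=0.020: state=(1.205, 0.260)
t=0.030: state=(1.208, 0.245)
continuing one RK4 step at a time; state shown every 20 steps (Δt=0.2):
t=0.200: state=(1.229, 0.012)
t=0.400: state=(1.209, -0.208)
t=0.600: state=(1.149, -0.387)
t=0.800: state=(1.054, -0.558)
t=1.000: state=(0.923, -0.764)
t=1.200: state=(0.743, -1.065)
t=1.400: state=(0.483, -1.584)
t=1.600: state=(0.080, -2.539)
t=1.800: state=(-0.567, -3.931)
t=2.000: state=(-1.387, -3.715)
t=2.200: state=(-1.887, -1.296)
t=2.400: state=(-2.003, -0.110)
t=2.600: state=(-1.989, 0.185)
t=2.800: state=(-1.943, 0.257)
t=3.000: state=(-1.888, 0.284)
t=3.200: state=(-1.830, 0.303)
t=3.400: state=(-1.767, 0.321)
t=3.600: state=(-1.701, 0.342)
t=3.800: state=(-1.630, 0.367)
t=4.000: state=(-1.554, 0.398)
t=4.200: state=(-1.471, 0.437)
t=4.400: state=(-1.378, 0.489)
t=4.600: state=(-1.274, 0.560)
t=4.800: state=(-1.152, 0.662)
t=5.000: state=(-1.005, 0.819)
t=5.200: state=(-0.818, 1.079)
t=5.400: state=(-0.560, 1.546)
t=5.600: state=(-0.171, 2.436)
t=5.800: state=(0.454, 3.864)
t=6.000: state=(1.298, 4.048)
t=6.010: state=(1.338, 3.963)
compare at T: x=1.338, y=3.963

largest component: y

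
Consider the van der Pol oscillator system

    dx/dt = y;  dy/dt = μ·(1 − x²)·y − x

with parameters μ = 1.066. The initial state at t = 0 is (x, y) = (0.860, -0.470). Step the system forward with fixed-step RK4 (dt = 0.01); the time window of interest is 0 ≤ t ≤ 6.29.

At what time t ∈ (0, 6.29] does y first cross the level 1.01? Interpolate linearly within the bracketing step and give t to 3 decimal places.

t = 3.373

t=0.000: state=(0.860, -0.470)
step 1 (dt=0.01): k1=(-0.470, -0.990), k2=(-0.475, -0.992), k3=(-0.475, -0.992), k4=(-0.480, -0.993); state += dt/6·(k1+2k2+2k3+k4)
t=0.010: state=(0.855, -0.480)
t=0.020: state=(0.850, -0.490)
t=0.030: state=(0.845, -0.500)
continuing one RK4 step at a time; state shown every 25 steps (Δt=0.25):
t=0.250: state=(0.711, -0.728)
t=0.500: state=(0.492, -1.028)
t=0.750: state=(0.191, -1.397)
t=1.000: state=(-0.211, -1.819)
t=1.250: state=(-0.709, -2.113)
t=1.500: state=(-1.224, -1.895)
t=1.750: state=(-1.607, -1.121)
t=2.000: state=(-1.785, -0.338)
t=2.250: state=(-1.802, 0.153)
t=2.500: state=(-1.726, 0.426)
t=2.750: state=(-1.597, 0.599)
t=3.000: state=(-1.429, 0.747)
t=3.250: state=(-1.222, 0.911)
t=3.370: state=(-1.107, 1.007)
next step: t=3.380: state=(-1.097, 1.016) — y has crossed 1.01
linear interpolation between t=3.370 (1.00743) and t=3.380 (1.01614) → t≈3.373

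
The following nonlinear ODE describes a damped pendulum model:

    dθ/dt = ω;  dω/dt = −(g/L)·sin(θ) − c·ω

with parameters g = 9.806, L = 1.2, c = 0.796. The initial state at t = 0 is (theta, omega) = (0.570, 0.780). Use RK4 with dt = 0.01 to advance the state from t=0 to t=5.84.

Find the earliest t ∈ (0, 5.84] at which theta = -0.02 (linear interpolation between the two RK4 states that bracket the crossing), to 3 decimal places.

t=0.000: state=(0.570, 0.780)
step 1 (dt=0.01): k1=(0.780, -5.031), k2=(0.755, -5.037), k3=(0.755, -5.036), k4=(0.730, -5.042); state += dt/6·(k1+2k2+2k3+k4)
t=0.010: state=(0.578, 0.730)
t=0.020: state=(0.585, 0.679)
t=0.030: state=(0.591, 0.629)
continuing one RK4 step at a time; state shown every 20 steps (Δt=0.2):
t=0.200: state=(0.626, -0.207)
t=0.400: state=(0.501, -0.997)
t=0.600: state=(0.253, -1.409)
t=0.790: state=(-0.018, -1.374)
next step: t=0.800: state=(-0.032, -1.361) — theta has crossed -0.02
linear interpolation between t=0.790 (-0.01843) and t=0.800 (-0.03210) → t≈0.791

t = 0.791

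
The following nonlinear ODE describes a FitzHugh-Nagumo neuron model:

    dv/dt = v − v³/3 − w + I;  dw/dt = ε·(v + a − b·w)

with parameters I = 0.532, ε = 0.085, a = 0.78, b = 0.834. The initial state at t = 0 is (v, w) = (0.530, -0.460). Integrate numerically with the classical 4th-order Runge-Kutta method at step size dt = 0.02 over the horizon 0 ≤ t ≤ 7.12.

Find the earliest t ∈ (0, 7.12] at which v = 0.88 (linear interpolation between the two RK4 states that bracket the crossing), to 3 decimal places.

t = 0.225

t=0.000: state=(0.530, -0.460)
step 1 (dt=0.02): k1=(1.472, 0.144), k2=(1.481, 0.145), k3=(1.481, 0.145), k4=(1.490, 0.146); state += dt/6·(k1+2k2+2k3+k4)
t=0.020: state=(0.560, -0.457)
t=0.040: state=(0.590, -0.454)
t=0.060: state=(0.620, -0.451)
t=0.220: state=(0.872, -0.425)
next step: t=0.240: state=(0.904, -0.422) — v has crossed 0.88
linear interpolation between t=0.220 (0.87170) and t=0.240 (0.90391) → t≈0.225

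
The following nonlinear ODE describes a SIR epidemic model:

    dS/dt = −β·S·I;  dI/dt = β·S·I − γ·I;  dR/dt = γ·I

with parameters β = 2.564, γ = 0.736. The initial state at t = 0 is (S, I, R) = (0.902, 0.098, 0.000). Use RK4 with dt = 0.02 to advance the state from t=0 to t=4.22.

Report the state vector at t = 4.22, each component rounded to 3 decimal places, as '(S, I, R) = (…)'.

t=0.000: state=(0.902, 0.098, 0.000)
step 1 (dt=0.02): k1=(-0.227, 0.155, 0.072), k2=(-0.230, 0.156, 0.073), k3=(-0.230, 0.156, 0.073), k4=(-0.233, 0.158, 0.074); state += dt/6·(k1+2k2+2k3+k4)
t=0.020: state=(0.897, 0.101, 0.001)
t=0.040: state=(0.893, 0.104, 0.003)
t=0.060: state=(0.888, 0.108, 0.005)
continuing one RK4 step at a time; state shown every 10 steps (Δt=0.2):
t=0.200: state=(0.850, 0.133, 0.017)
t=0.400: state=(0.786, 0.174, 0.039)
t=0.600: state=(0.711, 0.221, 0.068)
t=0.800: state=(0.627, 0.269, 0.104)
t=1.000: state=(0.540, 0.313, 0.147)
t=1.200: state=(0.455, 0.348, 0.196)
t=1.400: state=(0.378, 0.372, 0.249)
t=1.600: state=(0.312, 0.383, 0.305)
t=1.800: state=(0.256, 0.382, 0.362)
t=2.000: state=(0.211, 0.372, 0.417)
t=2.200: state=(0.175, 0.354, 0.471)
t=2.400: state=(0.147, 0.332, 0.521)
t=2.600: state=(0.125, 0.307, 0.568)
t=2.800: state=(0.107, 0.281, 0.612)
t=3.000: state=(0.093, 0.256, 0.651)
t=3.200: state=(0.082, 0.231, 0.687)
t=3.400: state=(0.074, 0.207, 0.719)
t=3.600: state=(0.067, 0.185, 0.748)
t=3.800: state=(0.061, 0.165, 0.774)
t=4.000: state=(0.056, 0.147, 0.797)
t=4.200: state=(0.052, 0.130, 0.817)
t=4.220: state=(0.052, 0.129, 0.819)

(S, I, R) = (0.052, 0.129, 0.819)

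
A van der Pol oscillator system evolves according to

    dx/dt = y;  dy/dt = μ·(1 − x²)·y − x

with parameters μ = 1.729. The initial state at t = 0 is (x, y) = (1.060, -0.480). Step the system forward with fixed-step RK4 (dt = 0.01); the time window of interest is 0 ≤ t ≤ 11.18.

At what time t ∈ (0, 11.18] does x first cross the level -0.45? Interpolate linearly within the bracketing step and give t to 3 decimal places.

t = 1.109

t=0.000: state=(1.060, -0.480)
step 1 (dt=0.01): k1=(-0.480, -0.957), k2=(-0.485, -0.958), k3=(-0.485, -0.958), k4=(-0.490, -0.959); state += dt/6·(k1+2k2+2k3+k4)
t=0.010: state=(1.055, -0.490)
t=0.020: state=(1.050, -0.499)
t=0.030: state=(1.045, -0.509)
continuing one RK4 step at a time; state shown every 50 steps (Δt=0.5):
t=0.500: state=(0.686, -1.075)
t=1.000: state=(-0.154, -2.501)
t=1.100: state=(-0.424, -2.898)
next step: t=1.110: state=(-0.453, -2.934) — x has crossed -0.45
linear interpolation between t=1.100 (-0.42397) and t=1.110 (-0.45313) → t≈1.109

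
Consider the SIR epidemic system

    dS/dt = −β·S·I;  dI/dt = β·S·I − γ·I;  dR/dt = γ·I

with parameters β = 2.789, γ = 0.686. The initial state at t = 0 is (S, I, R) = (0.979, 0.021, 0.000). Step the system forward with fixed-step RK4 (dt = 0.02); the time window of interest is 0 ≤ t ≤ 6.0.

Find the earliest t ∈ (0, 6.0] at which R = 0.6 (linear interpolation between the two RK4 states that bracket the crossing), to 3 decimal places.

t=0.000: state=(0.979, 0.021, 0.000)
step 1 (dt=0.02): k1=(-0.057, 0.043, 0.014), k2=(-0.058, 0.044, 0.015), k3=(-0.058, 0.044, 0.015), k4=(-0.060, 0.045, 0.015); state += dt/6·(k1+2k2+2k3+k4)
t=0.020: state=(0.978, 0.022, 0.000)
t=0.040: state=(0.977, 0.023, 0.001)
t=0.060: state=(0.975, 0.024, 0.001)
continuing one RK4 step at a time; state shown every 10 steps (Δt=0.2):
t=0.200: state=(0.965, 0.031, 0.004)
t=0.400: state=(0.944, 0.047, 0.009)
t=0.600: state=(0.915, 0.069, 0.017)
t=0.800: state=(0.874, 0.098, 0.028)
t=1.000: state=(0.818, 0.138, 0.044)
t=1.200: state=(0.748, 0.186, 0.066)
t=1.400: state=(0.664, 0.240, 0.095)
t=1.600: state=(0.572, 0.296, 0.132)
t=1.800: state=(0.478, 0.346, 0.176)
t=2.000: state=(0.390, 0.384, 0.227)
t=2.200: state=(0.312, 0.407, 0.281)
t=2.400: state=(0.248, 0.414, 0.337)
t=2.600: state=(0.197, 0.409, 0.394)
t=2.800: state=(0.158, 0.393, 0.449)
t=3.000: state=(0.127, 0.371, 0.502)
t=3.200: state=(0.104, 0.345, 0.551)
t=3.400: state=(0.087, 0.317, 0.596)
next step: t=3.420: state=(0.085, 0.314, 0.600) — R has crossed 0.6
linear interpolation between t=3.400 (0.59617) and t=3.420 (0.60050) → t≈3.418

t = 3.418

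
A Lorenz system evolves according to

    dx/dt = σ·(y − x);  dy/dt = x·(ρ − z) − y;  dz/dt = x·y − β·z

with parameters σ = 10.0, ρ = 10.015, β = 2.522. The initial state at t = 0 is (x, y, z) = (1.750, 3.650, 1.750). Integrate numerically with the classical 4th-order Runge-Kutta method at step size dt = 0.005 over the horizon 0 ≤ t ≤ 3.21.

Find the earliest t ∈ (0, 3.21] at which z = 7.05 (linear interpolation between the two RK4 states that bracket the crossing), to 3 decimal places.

t=0.000: state=(1.750, 3.650, 1.750)
step 1 (dt=0.005): k1=(19.000, 10.814, 1.974), k2=(18.795, 11.170, 2.184), k3=(18.809, 11.164, 2.182), k4=(18.618, 11.515, 2.393); state += dt/6·(k1+2k2+2k3+k4)
t=0.005: state=(1.844, 3.706, 1.761)
t=0.010: state=(1.936, 3.765, 1.774)
t=0.015: state=(2.027, 3.828, 1.789)
continuing one RK4 step at a time; state shown every 40 steps (Δt=0.2):
t=0.200: state=(5.493, 7.626, 4.516)
t=0.265: state=(6.856, 8.823, 6.926)
next step: t=0.270: state=(6.954, 8.882, 7.143) — z has crossed 7.05
linear interpolation between t=0.265 (6.92615) and t=0.270 (7.14311) → t≈0.268

t = 0.268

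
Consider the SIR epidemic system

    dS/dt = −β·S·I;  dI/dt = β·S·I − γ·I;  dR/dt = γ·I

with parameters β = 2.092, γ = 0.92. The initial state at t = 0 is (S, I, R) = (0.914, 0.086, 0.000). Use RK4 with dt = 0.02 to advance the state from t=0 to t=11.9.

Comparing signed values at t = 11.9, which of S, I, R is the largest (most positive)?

largest component: R

t=0.000: state=(0.914, 0.086, 0.000)
step 1 (dt=0.02): k1=(-0.164, 0.085, 0.079), k2=(-0.166, 0.086, 0.080), k3=(-0.166, 0.086, 0.080), k4=(-0.167, 0.086, 0.081); state += dt/6·(k1+2k2+2k3+k4)
t=0.020: state=(0.911, 0.088, 0.002)
t=0.040: state=(0.907, 0.089, 0.003)
t=0.060: state=(0.904, 0.091, 0.005)
continuing one RK4 step at a time; state shown every 25 steps (Δt=0.5):
t=0.500: state=(0.815, 0.134, 0.050)
t=1.000: state=(0.689, 0.187, 0.124)
t=1.500: state=(0.554, 0.226, 0.220)
t=2.000: state=(0.434, 0.238, 0.328)
t=2.500: state=(0.340, 0.225, 0.435)
t=3.000: state=(0.272, 0.195, 0.532)
t=3.500: state=(0.226, 0.160, 0.614)
t=4.000: state=(0.195, 0.126, 0.680)
t=4.500: state=(0.174, 0.096, 0.730)
t=5.000: state=(0.159, 0.072, 0.769)
t=5.500: state=(0.149, 0.053, 0.797)
t=6.000: state=(0.142, 0.039, 0.819)
t=6.500: state=(0.137, 0.029, 0.834)
t=7.000: state=(0.134, 0.021, 0.845)
t=7.500: state=(0.131, 0.015, 0.854)
t=8.000: state=(0.129, 0.011, 0.860)
t=8.500: state=(0.128, 0.008, 0.864)
t=9.000: state=(0.127, 0.006, 0.867)
t=9.500: state=(0.127, 0.004, 0.869)
t=10.000: state=(0.126, 0.003, 0.871)
t=10.500: state=(0.126, 0.002, 0.872)
t=11.000: state=(0.126, 0.002, 0.873)
t=11.500: state=(0.125, 0.001, 0.873)
t=11.900: state=(0.125, 0.001, 0.874)
compare at T: S=0.125, I=0.001, R=0.874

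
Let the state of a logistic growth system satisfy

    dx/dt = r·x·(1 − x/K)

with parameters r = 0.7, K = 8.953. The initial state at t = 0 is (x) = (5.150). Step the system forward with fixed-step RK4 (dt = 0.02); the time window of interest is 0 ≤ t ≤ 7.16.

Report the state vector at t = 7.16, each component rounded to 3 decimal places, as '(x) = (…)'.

t=0.000: state=(5.150)
step 1 (dt=0.02): k1=(1.531), k2=(1.530), k3=(1.530), k4=(1.528); state += dt/6·(k1+2k2+2k3+k4)
t=0.020: state=(5.181)
t=0.040: state=(5.211)
t=0.060: state=(5.242)
continuing one RK4 step at a time; state shown every 25 steps (Δt=0.5):
t=0.500: state=(5.889)
t=1.000: state=(6.551)
t=1.500: state=(7.115)
t=2.000: state=(7.574)
t=2.500: state=(7.935)
t=3.000: state=(8.211)
t=3.500: state=(8.417)
t=4.000: state=(8.568)
t=4.500: state=(8.678)
t=5.000: state=(8.758)
t=5.500: state=(8.814)
t=6.000: state=(8.855)
t=6.500: state=(8.884)
t=7.000: state=(8.904)
t=7.160: state=(8.909)

(x) = (8.909)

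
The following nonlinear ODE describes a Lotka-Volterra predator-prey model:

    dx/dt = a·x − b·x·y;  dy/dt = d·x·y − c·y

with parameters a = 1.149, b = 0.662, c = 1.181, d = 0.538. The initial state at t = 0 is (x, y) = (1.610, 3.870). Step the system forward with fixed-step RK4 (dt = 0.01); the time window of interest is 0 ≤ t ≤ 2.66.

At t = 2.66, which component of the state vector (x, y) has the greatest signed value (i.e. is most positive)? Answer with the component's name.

t=0.000: state=(1.610, 3.870)
step 1 (dt=0.01): k1=(-2.275, -1.218), k2=(-2.252, -1.240), k3=(-2.252, -1.240), k4=(-2.230, -1.261); state += dt/6·(k1+2k2+2k3+k4)
t=0.010: state=(1.587, 3.858)
t=0.020: state=(1.565, 3.845)
t=0.030: state=(1.544, 3.832)
continuing one RK4 step at a time; state shown every 10 steps (Δt=0.1):
t=0.100: state=(1.404, 3.729)
t=0.200: state=(1.237, 3.557)
t=0.300: state=(1.104, 3.366)
t=0.400: state=(0.997, 3.164)
t=0.500: state=(0.914, 2.960)
t=0.600: state=(0.848, 2.758)
t=0.700: state=(0.798, 2.561)
t=0.800: state=(0.760, 2.373)
t=0.900: state=(0.733, 2.195)
t=1.000: state=(0.715, 2.028)
t=1.100: state=(0.705, 1.872)
t=1.200: state=(0.702, 1.728)
t=1.300: state=(0.706, 1.595)
t=1.400: state=(0.715, 1.472)
t=1.500: state=(0.731, 1.360)
t=1.600: state=(0.752, 1.258)
t=1.700: state=(0.778, 1.164)
t=1.800: state=(0.810, 1.080)
t=1.900: state=(0.849, 1.003)
t=2.000: state=(0.893, 0.934)
t=2.100: state=(0.943, 0.872)
t=2.200: state=(1.001, 0.817)
t=2.300: state=(1.065, 0.767)
t=2.400: state=(1.138, 0.723)
t=2.500: state=(1.218, 0.685)
t=2.600: state=(1.307, 0.651)
t=2.660: state=(1.365, 0.633)
compare at T: x=1.365, y=0.633

largest component: x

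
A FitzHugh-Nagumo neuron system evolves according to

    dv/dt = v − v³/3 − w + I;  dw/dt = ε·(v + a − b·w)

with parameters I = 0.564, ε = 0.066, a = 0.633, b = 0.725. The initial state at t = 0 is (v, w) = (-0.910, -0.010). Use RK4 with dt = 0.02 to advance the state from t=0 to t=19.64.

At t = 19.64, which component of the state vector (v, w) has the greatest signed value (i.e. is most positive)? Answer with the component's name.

t=0.000: state=(-0.910, -0.010)
step 1 (dt=0.02): k1=(-0.085, -0.018), k2=(-0.085, -0.018), k3=(-0.085, -0.018), k4=(-0.085, -0.018); state += dt/6·(k1+2k2+2k3+k4)
t=0.020: state=(-0.912, -0.010)
t=0.040: state=(-0.913, -0.011)
t=0.060: state=(-0.915, -0.011)
continuing one RK4 step at a time; state shown every 50 steps (Δt=1):
t=1.000: state=(-0.990, -0.030)
t=2.000: state=(-1.050, -0.054)
t=3.000: state=(-1.082, -0.079)
t=4.000: state=(-1.085, -0.105)
t=5.000: state=(-1.065, -0.128)
t=6.000: state=(-1.026, -0.149)
t=7.000: state=(-0.970, -0.166)
t=8.000: state=(-0.897, -0.177)
t=9.000: state=(-0.796, -0.183)
t=10.000: state=(-0.647, -0.181)
t=11.000: state=(-0.387, -0.165)
t=12.000: state=(0.187, -0.126)
t=13.000: state=(1.351, -0.031)
t=14.000: state=(1.883, 0.121)
t=15.000: state=(1.880, 0.278)
t=16.000: state=(1.824, 0.425)
t=17.000: state=(1.763, 0.562)
t=18.000: state=(1.701, 0.688)
t=19.000: state=(1.637, 0.804)
t=19.640: state=(1.595, 0.873)
compare at T: v=1.595, w=0.873

largest component: v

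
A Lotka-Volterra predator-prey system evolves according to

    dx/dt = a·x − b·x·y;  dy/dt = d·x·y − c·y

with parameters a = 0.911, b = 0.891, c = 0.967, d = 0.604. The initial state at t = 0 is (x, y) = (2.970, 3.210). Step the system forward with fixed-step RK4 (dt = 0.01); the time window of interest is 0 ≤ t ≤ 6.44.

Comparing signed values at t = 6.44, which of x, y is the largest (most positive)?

t=0.000: state=(2.970, 3.210)
step 1 (dt=0.01): k1=(-5.789, 2.654), k2=(-5.767, 2.609), k3=(-5.767, 2.609), k4=(-5.744, 2.563); state += dt/6·(k1+2k2+2k3+k4)
t=0.010: state=(2.912, 3.236)
t=0.020: state=(2.855, 3.261)
t=0.030: state=(2.798, 3.285)
continuing one RK4 step at a time; state shown every 25 steps (Δt=0.25):
t=0.250: state=(1.733, 3.574)
t=0.500: state=(0.991, 3.427)
t=0.750: state=(0.605, 3.026)
t=1.000: state=(0.408, 2.560)
t=1.250: state=(0.304, 2.120)
t=1.500: state=(0.249, 1.735)
t=1.750: state=(0.220, 1.411)
t=2.000: state=(0.208, 1.144)
t=2.250: state=(0.208, 0.927)
t=2.500: state=(0.217, 0.752)
t=2.750: state=(0.234, 0.611)
t=3.000: state=(0.260, 0.498)
t=3.250: state=(0.295, 0.408)
t=3.500: state=(0.341, 0.336)
t=3.750: state=(0.400, 0.279)
t=4.000: state=(0.475, 0.234)
t=4.250: state=(0.569, 0.199)
t=4.500: state=(0.685, 0.171)
t=4.750: state=(0.830, 0.151)
t=5.000: state=(1.010, 0.136)
t=5.250: state=(1.232, 0.126)
t=5.500: state=(1.505, 0.122)
t=5.750: state=(1.839, 0.123)
t=6.000: state=(2.246, 0.132)
t=6.250: state=(2.733, 0.150)
t=6.440: state=(3.162, 0.175)
compare at T: x=3.162, y=0.175

largest component: x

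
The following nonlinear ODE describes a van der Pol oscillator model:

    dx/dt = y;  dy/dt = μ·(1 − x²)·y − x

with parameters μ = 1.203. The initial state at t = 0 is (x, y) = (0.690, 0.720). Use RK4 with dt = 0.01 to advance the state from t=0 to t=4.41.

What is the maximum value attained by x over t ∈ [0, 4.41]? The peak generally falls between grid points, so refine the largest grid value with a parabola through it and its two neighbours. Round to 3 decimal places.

t=0.000: state=(0.690, 0.720)
step 1 (dt=0.01): k1=(0.720, -0.236), k2=(0.719, -0.245), k3=(0.719, -0.245), k4=(0.718, -0.254); state += dt/6·(k1+2k2+2k3+k4)
t=0.010: state=(0.697, 0.718)
t=0.020: state=(0.704, 0.715)
t=0.030: state=(0.711, 0.712)
continuing one RK4 step at a time; state shown every 20 steps (Δt=0.2):
t=0.200: state=(0.827, 0.638)
t=0.400: state=(0.941, 0.490)
t=0.600: state=(1.020, 0.297)
t=0.800: state=(1.058, 0.085)
t=1.000: state=(1.054, -0.126)
t=1.200: state=(1.008, -0.330)
t=1.400: state=(0.922, -0.530)
t=1.600: state=(0.795, -0.743)
t=1.800: state=(0.623, -0.988)
t=2.000: state=(0.396, -1.292)
t=2.200: state=(0.101, -1.673)
t=2.400: state=(-0.277, -2.103)
t=2.600: state=(-0.732, -2.402)
t=2.800: state=(-1.205, -2.232)
t=3.000: state=(-1.586, -1.510)
t=3.200: state=(-1.803, -0.680)
t=3.400: state=(-1.876, -0.101)
t=3.600: state=(-1.860, 0.227)
t=3.800: state=(-1.795, 0.409)
t=4.000: state=(-1.701, 0.526)
t=4.200: state=(-1.586, 0.620)
t=4.400: state=(-1.453, 0.714)
t=4.410: state=(-1.445, 0.719)
largest grid value and its neighbours: x(0.870)=1.06167, x(0.880)=1.06172, x(0.890)=1.06167
parabola through these three points peaks at t≈0.880 with x≈1.06172

max x = 1.062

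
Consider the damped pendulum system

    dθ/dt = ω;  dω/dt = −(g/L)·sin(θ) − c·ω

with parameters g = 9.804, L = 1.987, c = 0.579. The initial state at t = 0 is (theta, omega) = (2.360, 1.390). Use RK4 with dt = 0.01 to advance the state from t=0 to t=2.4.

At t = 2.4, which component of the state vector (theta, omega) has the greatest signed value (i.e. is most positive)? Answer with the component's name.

largest component: omega

t=0.000: state=(2.360, 1.390)
step 1 (dt=0.01): k1=(1.390, -4.280), k2=(1.369, -4.244), k3=(1.369, -4.244), k4=(1.348, -4.208); state += dt/6·(k1+2k2+2k3+k4)
t=0.010: state=(2.374, 1.348)
t=0.020: state=(2.387, 1.306)
t=0.030: state=(2.400, 1.265)
continuing one RK4 step at a time; state shown every 10 steps (Δt=0.1):
t=0.100: state=(2.479, 0.996)
t=0.200: state=(2.561, 0.663)
t=0.300: state=(2.613, 0.374)
t=0.400: state=(2.637, 0.117)
t=0.500: state=(2.637, -0.120)
t=0.600: state=(2.613, -0.350)
t=0.700: state=(2.567, -0.580)
t=0.800: state=(2.497, -0.822)
t=0.900: state=(2.402, -1.081)
t=1.000: state=(2.280, -1.363)
t=1.100: state=(2.128, -1.672)
t=1.200: state=(1.945, -2.005)
t=1.300: state=(1.727, -2.354)
t=1.400: state=(1.474, -2.699)
t=1.500: state=(1.188, -3.012)
t=1.600: state=(0.874, -3.252)
t=1.700: state=(0.542, -3.379)
t=1.800: state=(0.203, -3.362)
t=1.900: state=(-0.126, -3.190)
t=2.000: state=(-0.430, -2.877)
t=2.100: state=(-0.698, -2.458)
t=2.200: state=(-0.919, -1.972)
t=2.300: state=(-1.091, -1.456)
t=2.400: state=(-1.211, -0.935)
compare at T: theta=-1.211, omega=-0.935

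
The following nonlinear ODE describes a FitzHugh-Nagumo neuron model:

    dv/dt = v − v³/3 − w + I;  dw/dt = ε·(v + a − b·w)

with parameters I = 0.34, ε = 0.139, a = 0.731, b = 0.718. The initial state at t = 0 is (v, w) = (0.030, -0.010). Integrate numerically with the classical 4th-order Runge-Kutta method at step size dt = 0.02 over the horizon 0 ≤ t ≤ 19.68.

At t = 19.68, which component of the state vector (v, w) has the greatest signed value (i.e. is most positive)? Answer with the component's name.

t=0.000: state=(0.030, -0.010)
step 1 (dt=0.02): k1=(0.380, 0.107), k2=(0.383, 0.107), k3=(0.383, 0.107), k4=(0.385, 0.108); state += dt/6·(k1+2k2+2k3+k4)
t=0.020: state=(0.038, -0.008)
t=0.040: state=(0.045, -0.006)
t=0.060: state=(0.053, -0.004)
continuing one RK4 step at a time; state shown every 50 steps (Δt=1):
t=1.000: state=(0.578, 0.125)
t=2.000: state=(1.314, 0.337)
t=3.000: state=(1.569, 0.599)
t=4.000: state=(1.499, 0.843)
t=5.000: state=(1.346, 1.048)
t=6.000: state=(1.147, 1.211)
t=7.000: state=(0.874, 1.327)
t=8.000: state=(0.409, 1.385)
t=9.000: state=(-0.668, 1.343)
t=10.000: state=(-1.888, 1.127)
t=11.000: state=(-1.970, 0.856)
t=12.000: state=(-1.891, 0.616)
t=13.000: state=(-1.805, 0.410)
t=14.000: state=(-1.721, 0.235)
t=15.000: state=(-1.639, 0.087)
t=16.000: state=(-1.559, -0.036)
t=17.000: state=(-1.480, -0.137)
t=18.000: state=(-1.404, -0.218)
t=19.000: state=(-1.329, -0.281)
t=19.680: state=(-1.279, -0.315)
compare at T: v=-1.279, w=-0.315

largest component: w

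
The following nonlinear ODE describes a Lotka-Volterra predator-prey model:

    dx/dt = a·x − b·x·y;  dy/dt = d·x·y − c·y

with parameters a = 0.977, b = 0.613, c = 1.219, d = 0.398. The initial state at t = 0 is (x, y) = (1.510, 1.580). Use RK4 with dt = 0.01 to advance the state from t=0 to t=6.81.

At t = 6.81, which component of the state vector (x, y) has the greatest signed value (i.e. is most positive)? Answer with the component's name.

t=0.000: state=(1.510, 1.580)
step 1 (dt=0.01): k1=(0.013, -0.976), k2=(0.017, -0.973), k3=(0.017, -0.973), k4=(0.022, -0.970); state += dt/6·(k1+2k2+2k3+k4)
t=0.010: state=(1.510, 1.570)
t=0.020: state=(1.510, 1.561)
t=0.030: state=(1.511, 1.551)
continuing one RK4 step at a time; state shown every 25 steps (Δt=0.25):
t=0.250: state=(1.540, 1.355)
t=0.500: state=(1.621, 1.169)
t=0.750: state=(1.751, 1.019)
t=1.000: state=(1.930, 0.902)
t=1.250: state=(2.162, 0.815)
t=1.500: state=(2.448, 0.755)
t=1.750: state=(2.791, 0.722)
t=2.000: state=(3.193, 0.717)
t=2.250: state=(3.646, 0.742)
t=2.500: state=(4.137, 0.806)
t=2.750: state=(4.630, 0.919)
t=3.000: state=(5.069, 1.099)
t=3.250: state=(5.365, 1.364)
t=3.500: state=(5.412, 1.724)
t=3.750: state=(5.136, 2.154)
t=4.000: state=(4.560, 2.578)
t=4.250: state=(3.822, 2.886)
t=4.500: state=(3.100, 3.000)
t=4.750: state=(2.509, 2.920)
t=5.000: state=(2.079, 2.701)
t=5.250: state=(1.793, 2.412)
t=5.500: state=(1.619, 2.106)
t=5.750: state=(1.531, 1.815)
t=6.000: state=(1.511, 1.556)
t=6.250: state=(1.546, 1.335)
t=6.500: state=(1.632, 1.153)
t=6.750: state=(1.767, 1.006)
t=6.810: state=(1.806, 0.976)
compare at T: x=1.806, y=0.976

largest component: x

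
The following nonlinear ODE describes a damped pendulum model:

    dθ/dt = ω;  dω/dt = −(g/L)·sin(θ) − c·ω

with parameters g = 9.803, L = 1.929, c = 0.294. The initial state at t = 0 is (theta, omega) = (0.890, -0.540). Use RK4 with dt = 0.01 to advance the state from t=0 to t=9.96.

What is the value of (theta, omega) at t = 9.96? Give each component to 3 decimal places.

t=0.000: state=(0.890, -0.540)
step 1 (dt=0.01): k1=(-0.540, -3.790), k2=(-0.559, -3.776), k3=(-0.559, -3.776), k4=(-0.578, -3.761); state += dt/6·(k1+2k2+2k3+k4)
t=0.010: state=(0.884, -0.578)
t=0.020: state=(0.878, -0.615)
t=0.030: state=(0.872, -0.652)
continuing one RK4 step at a time; state shown every 50 steps (Δt=0.5):
t=0.500: state=(0.241, -1.797)
t=1.000: state=(-0.561, -1.092)
t=1.500: state=(-0.691, 0.574)
t=2.000: state=(-0.116, 1.477)
t=2.500: state=(0.499, 0.744)
t=3.000: state=(0.521, -0.629)
t=3.500: state=(0.009, -1.194)
t=4.000: state=(-0.442, -0.440)
t=4.500: state=(-0.375, 0.656)
t=5.000: state=(0.072, 0.934)
t=5.500: state=(0.382, 0.196)
t=6.000: state=(0.252, -0.642)
t=6.500: state=(-0.124, -0.698)
t=7.000: state=(-0.318, -0.013)
t=7.500: state=(-0.152, 0.592)
t=8.000: state=(0.151, 0.493)
t=8.500: state=(0.254, -0.112)
t=9.000: state=(0.075, -0.517)
t=9.500: state=(-0.159, -0.321)
t=9.960: state=(-0.199, 0.149)

(theta, omega) = (-0.199, 0.149)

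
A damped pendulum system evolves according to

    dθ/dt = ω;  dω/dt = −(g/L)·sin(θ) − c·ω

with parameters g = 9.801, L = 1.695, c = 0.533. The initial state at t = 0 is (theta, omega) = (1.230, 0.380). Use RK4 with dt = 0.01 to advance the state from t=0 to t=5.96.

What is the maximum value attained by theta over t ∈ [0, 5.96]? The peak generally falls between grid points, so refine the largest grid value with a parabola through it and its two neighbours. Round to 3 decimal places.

max theta = 1.243

t=0.000: state=(1.230, 0.380)
step 1 (dt=0.01): k1=(0.380, -5.652), k2=(0.352, -5.641), k3=(0.352, -5.641), k4=(0.324, -5.629); state += dt/6·(k1+2k2+2k3+k4)
t=0.010: state=(1.234, 0.324)
t=0.020: state=(1.236, 0.267)
t=0.030: state=(1.239, 0.212)
continuing one RK4 step at a time; state shown every 20 steps (Δt=0.2):
t=0.200: state=(1.197, -0.693)
t=0.400: state=(0.964, -1.595)
t=0.600: state=(0.579, -2.199)
t=0.800: state=(0.116, -2.344)
t=1.000: state=(-0.325, -1.983)
t=1.200: state=(-0.653, -1.255)
t=1.400: state=(-0.817, -0.380)
t=1.600: state=(-0.807, 0.465)
t=1.800: state=(-0.642, 1.152)
t=2.000: state=(-0.364, 1.567)
t=2.200: state=(-0.039, 1.625)
t=2.400: state=(0.262, 1.331)
t=2.600: state=(0.477, 0.790)
t=2.800: state=(0.571, 0.150)
t=3.000: state=(0.540, -0.452)
t=3.200: state=(0.400, -0.909)
t=3.400: state=(0.191, -1.138)
t=3.600: state=(-0.037, -1.105)
t=3.800: state=(-0.235, -0.837)
t=4.000: state=(-0.362, -0.422)
t=4.200: state=(-0.401, 0.038)
t=4.400: state=(-0.351, 0.443)
t=4.600: state=(-0.232, 0.717)
t=4.800: state=(-0.076, 0.813)
t=5.000: state=(0.081, 0.725)
t=5.200: state=(0.204, 0.491)
t=5.400: state=(0.272, 0.177)
t=5.600: state=(0.275, -0.143)
t=5.800: state=(0.219, -0.400)
t=5.960: state=(0.143, -0.528)
largest grid value and its neighbours: theta(0.060)=1.24271, theta(0.070)=1.24289, theta(0.080)=1.24252
parabola through these three points peaks at t≈0.068 with theta≈1.24290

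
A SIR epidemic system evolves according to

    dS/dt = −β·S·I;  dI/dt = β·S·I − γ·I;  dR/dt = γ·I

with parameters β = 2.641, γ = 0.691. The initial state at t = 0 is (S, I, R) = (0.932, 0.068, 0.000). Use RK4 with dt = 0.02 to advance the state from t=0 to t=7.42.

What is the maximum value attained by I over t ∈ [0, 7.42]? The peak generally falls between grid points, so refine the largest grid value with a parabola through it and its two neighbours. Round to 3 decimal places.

max I = 0.406

t=0.000: state=(0.932, 0.068, 0.000)
step 1 (dt=0.02): k1=(-0.167, 0.120, 0.047), k2=(-0.170, 0.122, 0.048), k3=(-0.170, 0.122, 0.048), k4=(-0.173, 0.124, 0.049); state += dt/6·(k1+2k2+2k3+k4)
t=0.020: state=(0.929, 0.070, 0.001)
t=0.040: state=(0.925, 0.073, 0.002)
t=0.060: state=(0.921, 0.076, 0.003)
continuing one RK4 step at a time; state shown every 25 steps (Δt=0.5):
t=0.500: state=(0.810, 0.153, 0.037)
t=1.000: state=(0.610, 0.279, 0.111)
t=1.500: state=(0.391, 0.382, 0.227)
t=2.000: state=(0.231, 0.404, 0.365)
t=2.500: state=(0.139, 0.363, 0.499)
t=3.000: state=(0.090, 0.297, 0.613)
t=3.500: state=(0.063, 0.233, 0.704)
t=4.000: state=(0.048, 0.177, 0.775)
t=4.500: state=(0.039, 0.133, 0.828)
t=5.000: state=(0.034, 0.099, 0.868)
t=5.500: state=(0.030, 0.073, 0.897)
t=6.000: state=(0.028, 0.054, 0.919)
t=6.500: state=(0.026, 0.039, 0.935)
t=7.000: state=(0.025, 0.029, 0.946)
t=7.420: state=(0.024, 0.022, 0.954)
largest grid value and its neighbours: I(1.860)=0.40589, I(1.880)=0.40598, I(1.900)=0.40594
parabola through these three points peaks at t≈1.883 with I≈0.40598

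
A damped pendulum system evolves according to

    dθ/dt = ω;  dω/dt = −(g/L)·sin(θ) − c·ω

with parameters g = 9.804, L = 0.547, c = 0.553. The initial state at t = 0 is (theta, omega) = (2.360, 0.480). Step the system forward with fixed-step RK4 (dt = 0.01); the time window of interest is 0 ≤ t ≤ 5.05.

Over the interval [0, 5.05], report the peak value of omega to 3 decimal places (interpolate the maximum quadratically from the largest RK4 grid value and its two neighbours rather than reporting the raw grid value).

t=0.000: state=(2.360, 0.480)
step 1 (dt=0.01): k1=(0.480, -12.891), k2=(0.416, -12.825), k3=(0.416, -12.829), k4=(0.352, -12.767); state += dt/6·(k1+2k2+2k3+k4)
t=0.010: state=(2.364, 0.352)
t=0.020: state=(2.367, 0.225)
t=0.030: state=(2.369, 0.098)
continuing one RK4 step at a time; state shown every 20 steps (Δt=0.2):
t=0.200: state=(2.205, -2.045)
t=0.400: state=(1.510, -4.977)
t=0.600: state=(0.268, -6.968)
t=0.800: state=(-0.991, -4.978)
t=1.000: state=(-1.609, -1.185)
t=1.200: state=(-1.488, 2.327)
t=1.400: state=(-0.721, 5.096)
t=1.600: state=(0.362, 5.108)
t=1.800: state=(1.120, 2.203)
t=2.000: state=(1.214, -1.218)
t=2.200: state=(0.680, -3.888)
t=2.400: state=(-0.187, -4.279)
t=2.600: state=(-0.850, -2.054)
t=2.800: state=(-0.960, 0.931)
t=3.000: state=(-0.525, 3.193)
t=3.200: state=(0.178, 3.423)
t=3.400: state=(0.698, 1.529)
t=3.600: state=(0.750, -0.985)
t=3.800: state=(0.356, -2.725)
t=4.000: state=(-0.216, -2.652)
t=4.200: state=(-0.593, -0.947)
t=4.400: state=(-0.571, 1.115)
t=4.600: state=(-0.205, 2.328)
t=4.800: state=(0.252, 1.969)
t=5.000: state=(0.503, 0.428)
t=5.050: state=(0.513, -0.015)
largest grid value and its neighbours: omega(1.490)=5.56854, omega(1.500)=5.57474, omega(1.510)=5.57111
parabola through these three points peaks at t≈1.501 with omega≈5.57483

max omega = 5.575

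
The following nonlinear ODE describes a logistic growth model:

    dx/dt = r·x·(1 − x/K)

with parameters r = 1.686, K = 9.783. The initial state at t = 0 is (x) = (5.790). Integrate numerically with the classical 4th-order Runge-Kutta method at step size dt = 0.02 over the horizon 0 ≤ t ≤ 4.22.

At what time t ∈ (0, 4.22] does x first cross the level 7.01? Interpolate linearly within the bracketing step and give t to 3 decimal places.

t = 0.330

t=0.000: state=(5.790)
step 1 (dt=0.02): k1=(3.984), k2=(3.972), k3=(3.972), k4=(3.959); state += dt/6·(k1+2k2+2k3+k4)
t=0.020: state=(5.869)
t=0.040: state=(5.948)
t=0.060: state=(6.027)
continuing one RK4 step at a time; state shown every 10 steps (Δt=0.2):
t=0.200: state=(6.556)
t=0.320: state=(6.978)
next step: t=0.340: state=(7.044) — x has crossed 7.01
linear interpolation between t=0.320 (6.97750) and t=0.340 (7.04449) → t≈0.330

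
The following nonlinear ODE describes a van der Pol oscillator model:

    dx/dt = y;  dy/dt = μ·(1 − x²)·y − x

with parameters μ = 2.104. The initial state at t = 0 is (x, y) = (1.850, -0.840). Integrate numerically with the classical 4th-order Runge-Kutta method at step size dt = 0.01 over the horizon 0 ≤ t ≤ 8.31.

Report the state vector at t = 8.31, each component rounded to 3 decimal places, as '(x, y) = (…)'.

t=0.000: state=(1.850, -0.840)
step 1 (dt=0.01): k1=(-0.840, 2.431), k2=(-0.828, 2.347), k3=(-0.828, 2.349), k4=(-0.817, 2.267); state += dt/6·(k1+2k2+2k3+k4)
t=0.010: state=(1.842, -0.817)
t=0.020: state=(1.834, -0.795)
t=0.030: state=(1.826, -0.774)
continuing one RK4 step at a time; state shown every 50 steps (Δt=0.5):
t=0.500: state=(1.557, -0.508)
t=1.000: state=(1.281, -0.628)
t=1.500: state=(0.886, -1.023)
t=2.000: state=(0.093, -2.479)
t=2.500: state=(-1.612, -2.763)
t=3.000: state=(-2.014, 0.146)
t=3.500: state=(-1.878, 0.329)
t=4.000: state=(-1.699, 0.392)
t=4.500: state=(-1.481, 0.488)
t=5.000: state=(-1.195, 0.681)
t=5.500: state=(-0.747, 1.215)
t=6.000: state=(0.255, 3.183)
t=6.500: state=(1.867, 1.450)
t=7.000: state=(1.989, -0.238)
t=7.500: state=(1.836, -0.344)
t=8.000: state=(1.648, -0.411)
t=8.310: state=(1.512, -0.472)

(x, y) = (1.512, -0.472)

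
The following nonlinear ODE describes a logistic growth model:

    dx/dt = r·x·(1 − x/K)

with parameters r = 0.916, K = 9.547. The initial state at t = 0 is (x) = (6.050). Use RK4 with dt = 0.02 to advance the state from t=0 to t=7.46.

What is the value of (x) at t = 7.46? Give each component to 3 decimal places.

t=0.000: state=(6.050)
step 1 (dt=0.02): k1=(2.030), k2=(2.025), k3=(2.025), k4=(2.020); state += dt/6·(k1+2k2+2k3+k4)
t=0.020: state=(6.090)
t=0.040: state=(6.131)
t=0.060: state=(6.171)
continuing one RK4 step at a time; state shown every 25 steps (Δt=0.5):
t=0.500: state=(6.991)
t=1.000: state=(7.754)
t=1.500: state=(8.329)
t=2.000: state=(8.738)
t=2.500: state=(9.019)
t=3.000: state=(9.206)
t=3.500: state=(9.329)
t=4.000: state=(9.408)
t=4.500: state=(9.458)
t=5.000: state=(9.491)
t=5.500: state=(9.511)
t=6.000: state=(9.524)
t=6.500: state=(9.533)
t=7.000: state=(9.538)
t=7.460: state=(9.541)

(x) = (9.541)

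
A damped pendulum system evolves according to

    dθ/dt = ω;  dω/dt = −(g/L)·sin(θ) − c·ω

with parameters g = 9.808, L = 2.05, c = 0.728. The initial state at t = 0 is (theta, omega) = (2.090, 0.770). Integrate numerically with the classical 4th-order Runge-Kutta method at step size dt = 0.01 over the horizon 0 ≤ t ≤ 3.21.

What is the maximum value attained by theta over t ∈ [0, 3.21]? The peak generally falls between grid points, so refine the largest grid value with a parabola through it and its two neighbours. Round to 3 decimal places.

max theta = 2.157

t=0.000: state=(2.090, 0.770)
step 1 (dt=0.01): k1=(0.770, -4.714), k2=(0.746, -4.688), k3=(0.747, -4.688), k4=(0.723, -4.662); state += dt/6·(k1+2k2+2k3+k4)
t=0.010: state=(2.097, 0.723)
t=0.020: state=(2.104, 0.677)
t=0.030: state=(2.111, 0.631)
continuing one RK4 step at a time; state shown every 20 steps (Δt=0.2):
t=0.200: state=(2.156, -0.085)
t=0.400: state=(2.063, -0.833)
t=0.600: state=(1.825, -1.544)
t=0.800: state=(1.448, -2.218)
t=1.000: state=(0.948, -2.739)
t=1.200: state=(0.376, -2.905)
t=1.400: state=(-0.181, -2.586)
t=1.600: state=(-0.632, -1.872)
t=1.800: state=(-0.919, -0.986)
t=2.000: state=(-1.027, -0.109)
t=2.200: state=(-0.970, 0.660)
t=2.400: state=(-0.775, 1.255)
t=2.600: state=(-0.483, 1.609)
t=2.800: state=(-0.151, 1.665)
t=3.000: state=(0.163, 1.427)
t=3.200: state=(0.406, 0.976)
t=3.210: state=(0.415, 0.950)
largest grid value and its neighbours: theta(0.170)=2.15663, theta(0.180)=2.15677, theta(0.190)=2.15651
parabola through these three points peaks at t≈0.178 with theta≈2.15677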